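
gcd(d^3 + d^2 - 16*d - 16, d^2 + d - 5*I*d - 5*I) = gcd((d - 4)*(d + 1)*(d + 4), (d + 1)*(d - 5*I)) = d + 1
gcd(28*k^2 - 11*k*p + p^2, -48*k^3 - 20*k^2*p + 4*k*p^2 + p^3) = -4*k + p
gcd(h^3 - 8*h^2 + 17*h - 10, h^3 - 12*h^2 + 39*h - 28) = h - 1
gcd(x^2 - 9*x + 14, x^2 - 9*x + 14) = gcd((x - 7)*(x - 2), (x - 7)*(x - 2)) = x^2 - 9*x + 14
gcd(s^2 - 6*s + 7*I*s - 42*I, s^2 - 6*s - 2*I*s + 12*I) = s - 6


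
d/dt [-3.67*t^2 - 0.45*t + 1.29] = -7.34*t - 0.45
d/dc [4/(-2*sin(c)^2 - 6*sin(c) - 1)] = 8*(2*sin(c) + 3)*cos(c)/(6*sin(c) - cos(2*c) + 2)^2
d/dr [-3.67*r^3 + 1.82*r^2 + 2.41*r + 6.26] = -11.01*r^2 + 3.64*r + 2.41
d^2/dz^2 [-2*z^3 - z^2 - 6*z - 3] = -12*z - 2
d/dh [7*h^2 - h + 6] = 14*h - 1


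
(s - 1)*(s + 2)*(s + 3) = s^3 + 4*s^2 + s - 6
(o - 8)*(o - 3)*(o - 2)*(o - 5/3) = o^4 - 44*o^3/3 + 203*o^2/3 - 374*o/3 + 80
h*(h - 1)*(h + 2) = h^3 + h^2 - 2*h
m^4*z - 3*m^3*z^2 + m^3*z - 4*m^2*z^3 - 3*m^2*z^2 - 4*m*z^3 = m*(m - 4*z)*(m + z)*(m*z + z)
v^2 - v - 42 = (v - 7)*(v + 6)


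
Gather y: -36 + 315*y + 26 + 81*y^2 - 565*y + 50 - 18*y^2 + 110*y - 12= 63*y^2 - 140*y + 28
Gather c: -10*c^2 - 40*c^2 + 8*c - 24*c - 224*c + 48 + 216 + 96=-50*c^2 - 240*c + 360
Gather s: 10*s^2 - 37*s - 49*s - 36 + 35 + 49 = 10*s^2 - 86*s + 48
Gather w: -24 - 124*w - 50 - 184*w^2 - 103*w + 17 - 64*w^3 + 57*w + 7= -64*w^3 - 184*w^2 - 170*w - 50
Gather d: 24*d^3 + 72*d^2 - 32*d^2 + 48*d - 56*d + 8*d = 24*d^3 + 40*d^2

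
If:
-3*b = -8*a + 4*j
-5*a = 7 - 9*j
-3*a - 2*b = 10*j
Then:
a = -154/335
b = -644/335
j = 35/67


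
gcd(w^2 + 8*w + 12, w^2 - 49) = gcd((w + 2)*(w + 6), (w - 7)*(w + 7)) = 1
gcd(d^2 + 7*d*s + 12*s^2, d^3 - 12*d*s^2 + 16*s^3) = d + 4*s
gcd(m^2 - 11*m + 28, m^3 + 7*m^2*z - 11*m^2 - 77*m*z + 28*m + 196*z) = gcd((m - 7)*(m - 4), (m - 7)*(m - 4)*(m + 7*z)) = m^2 - 11*m + 28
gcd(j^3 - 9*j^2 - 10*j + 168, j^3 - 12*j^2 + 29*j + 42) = j^2 - 13*j + 42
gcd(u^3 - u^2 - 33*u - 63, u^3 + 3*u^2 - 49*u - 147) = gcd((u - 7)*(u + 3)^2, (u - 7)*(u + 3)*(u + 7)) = u^2 - 4*u - 21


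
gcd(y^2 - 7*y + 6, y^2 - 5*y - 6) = y - 6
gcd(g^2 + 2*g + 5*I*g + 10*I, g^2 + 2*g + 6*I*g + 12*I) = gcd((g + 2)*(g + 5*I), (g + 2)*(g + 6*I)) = g + 2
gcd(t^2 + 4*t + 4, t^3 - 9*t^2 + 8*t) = 1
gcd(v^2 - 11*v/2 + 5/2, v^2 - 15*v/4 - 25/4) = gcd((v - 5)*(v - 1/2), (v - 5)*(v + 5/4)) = v - 5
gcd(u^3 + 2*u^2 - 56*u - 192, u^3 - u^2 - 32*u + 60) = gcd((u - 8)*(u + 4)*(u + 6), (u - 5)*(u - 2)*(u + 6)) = u + 6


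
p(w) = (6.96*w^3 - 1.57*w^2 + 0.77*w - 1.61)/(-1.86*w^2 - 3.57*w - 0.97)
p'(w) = (3.72*w + 3.57)*(6.96*w^3 - 1.57*w^2 + 0.77*w - 1.61)/(-1.86*w^2 - 3.57*w - 0.97)^2 + (20.88*w^2 - 3.14*w + 0.77)/(-1.86*w^2 - 3.57*w - 0.97)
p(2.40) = -4.32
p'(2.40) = -2.94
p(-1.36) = -51.85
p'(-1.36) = 271.65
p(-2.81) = 30.33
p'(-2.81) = 6.10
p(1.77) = -2.55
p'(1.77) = -2.65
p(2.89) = -5.80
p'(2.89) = -3.10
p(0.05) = 1.37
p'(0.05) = -5.02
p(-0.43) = -12.59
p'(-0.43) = -85.12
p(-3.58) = 28.59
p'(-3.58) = -0.08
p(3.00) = -6.14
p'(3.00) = -3.13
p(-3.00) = 29.42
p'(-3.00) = 3.60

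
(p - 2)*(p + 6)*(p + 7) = p^3 + 11*p^2 + 16*p - 84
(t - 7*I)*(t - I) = t^2 - 8*I*t - 7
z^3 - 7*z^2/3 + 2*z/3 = z*(z - 2)*(z - 1/3)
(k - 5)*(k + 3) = k^2 - 2*k - 15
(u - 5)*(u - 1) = u^2 - 6*u + 5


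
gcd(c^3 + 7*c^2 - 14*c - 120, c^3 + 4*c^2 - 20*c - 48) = c^2 + 2*c - 24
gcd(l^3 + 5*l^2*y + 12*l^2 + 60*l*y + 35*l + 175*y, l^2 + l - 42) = l + 7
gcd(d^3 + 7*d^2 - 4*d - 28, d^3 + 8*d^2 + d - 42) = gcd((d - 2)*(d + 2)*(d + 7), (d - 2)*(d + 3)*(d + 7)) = d^2 + 5*d - 14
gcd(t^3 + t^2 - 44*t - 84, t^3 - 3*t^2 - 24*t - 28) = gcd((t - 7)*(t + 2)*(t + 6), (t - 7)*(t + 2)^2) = t^2 - 5*t - 14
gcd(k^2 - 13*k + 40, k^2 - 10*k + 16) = k - 8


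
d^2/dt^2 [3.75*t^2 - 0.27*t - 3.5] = 7.50000000000000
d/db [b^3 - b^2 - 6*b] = 3*b^2 - 2*b - 6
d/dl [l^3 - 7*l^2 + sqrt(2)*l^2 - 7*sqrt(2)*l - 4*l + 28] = 3*l^2 - 14*l + 2*sqrt(2)*l - 7*sqrt(2) - 4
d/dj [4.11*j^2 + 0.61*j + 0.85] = 8.22*j + 0.61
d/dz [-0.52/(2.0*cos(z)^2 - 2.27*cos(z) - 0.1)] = (1.1804 - 2.08*cos(z))*sin(z)/(-2.0*cos(z)^2 + 2.27*cos(z) + 0.1)^2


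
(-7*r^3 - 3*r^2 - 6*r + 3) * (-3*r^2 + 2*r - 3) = 21*r^5 - 5*r^4 + 33*r^3 - 12*r^2 + 24*r - 9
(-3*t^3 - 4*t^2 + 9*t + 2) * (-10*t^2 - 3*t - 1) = 30*t^5 + 49*t^4 - 75*t^3 - 43*t^2 - 15*t - 2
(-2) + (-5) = -7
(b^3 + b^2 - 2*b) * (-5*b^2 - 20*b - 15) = -5*b^5 - 25*b^4 - 25*b^3 + 25*b^2 + 30*b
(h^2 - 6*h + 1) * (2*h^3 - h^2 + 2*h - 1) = 2*h^5 - 13*h^4 + 10*h^3 - 14*h^2 + 8*h - 1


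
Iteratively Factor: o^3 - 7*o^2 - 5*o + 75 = (o + 3)*(o^2 - 10*o + 25) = (o - 5)*(o + 3)*(o - 5)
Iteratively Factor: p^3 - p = (p + 1)*(p^2 - p) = (p - 1)*(p + 1)*(p)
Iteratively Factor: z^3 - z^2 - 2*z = (z - 2)*(z^2 + z) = (z - 2)*(z + 1)*(z)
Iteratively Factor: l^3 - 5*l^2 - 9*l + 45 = (l - 3)*(l^2 - 2*l - 15) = (l - 5)*(l - 3)*(l + 3)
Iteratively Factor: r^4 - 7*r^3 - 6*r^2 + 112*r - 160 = (r - 4)*(r^3 - 3*r^2 - 18*r + 40) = (r - 4)*(r + 4)*(r^2 - 7*r + 10) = (r - 4)*(r - 2)*(r + 4)*(r - 5)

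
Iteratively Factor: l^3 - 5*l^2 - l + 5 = (l - 1)*(l^2 - 4*l - 5) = (l - 1)*(l + 1)*(l - 5)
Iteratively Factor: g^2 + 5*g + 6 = (g + 3)*(g + 2)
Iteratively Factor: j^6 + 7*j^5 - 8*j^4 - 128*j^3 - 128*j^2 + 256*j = (j + 4)*(j^5 + 3*j^4 - 20*j^3 - 48*j^2 + 64*j) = j*(j + 4)*(j^4 + 3*j^3 - 20*j^2 - 48*j + 64) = j*(j + 4)^2*(j^3 - j^2 - 16*j + 16) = j*(j + 4)^3*(j^2 - 5*j + 4) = j*(j - 1)*(j + 4)^3*(j - 4)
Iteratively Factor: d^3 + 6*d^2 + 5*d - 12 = (d + 4)*(d^2 + 2*d - 3) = (d - 1)*(d + 4)*(d + 3)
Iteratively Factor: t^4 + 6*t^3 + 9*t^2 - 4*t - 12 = (t - 1)*(t^3 + 7*t^2 + 16*t + 12) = (t - 1)*(t + 2)*(t^2 + 5*t + 6) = (t - 1)*(t + 2)*(t + 3)*(t + 2)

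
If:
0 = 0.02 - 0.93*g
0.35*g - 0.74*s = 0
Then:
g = 0.02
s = 0.01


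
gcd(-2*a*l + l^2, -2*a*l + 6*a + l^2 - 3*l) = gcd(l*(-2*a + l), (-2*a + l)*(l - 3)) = 2*a - l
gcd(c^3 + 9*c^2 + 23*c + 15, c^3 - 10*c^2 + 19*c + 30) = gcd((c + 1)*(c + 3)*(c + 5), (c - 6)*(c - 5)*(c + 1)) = c + 1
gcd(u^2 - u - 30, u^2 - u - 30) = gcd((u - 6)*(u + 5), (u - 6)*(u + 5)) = u^2 - u - 30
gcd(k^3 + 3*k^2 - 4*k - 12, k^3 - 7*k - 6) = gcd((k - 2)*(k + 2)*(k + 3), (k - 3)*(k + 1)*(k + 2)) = k + 2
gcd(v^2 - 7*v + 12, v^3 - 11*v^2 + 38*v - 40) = v - 4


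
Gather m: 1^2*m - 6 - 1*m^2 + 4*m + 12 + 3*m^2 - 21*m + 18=2*m^2 - 16*m + 24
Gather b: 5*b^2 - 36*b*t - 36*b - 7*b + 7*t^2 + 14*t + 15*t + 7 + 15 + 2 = 5*b^2 + b*(-36*t - 43) + 7*t^2 + 29*t + 24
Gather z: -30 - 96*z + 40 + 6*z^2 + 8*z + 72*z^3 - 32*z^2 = 72*z^3 - 26*z^2 - 88*z + 10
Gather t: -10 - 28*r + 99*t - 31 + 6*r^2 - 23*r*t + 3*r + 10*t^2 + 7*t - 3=6*r^2 - 25*r + 10*t^2 + t*(106 - 23*r) - 44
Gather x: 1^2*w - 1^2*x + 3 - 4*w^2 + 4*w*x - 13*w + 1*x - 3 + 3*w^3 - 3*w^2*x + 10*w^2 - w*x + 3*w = 3*w^3 + 6*w^2 - 9*w + x*(-3*w^2 + 3*w)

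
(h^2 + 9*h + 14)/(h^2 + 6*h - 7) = (h + 2)/(h - 1)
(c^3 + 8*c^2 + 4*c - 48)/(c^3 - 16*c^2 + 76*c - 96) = (c^2 + 10*c + 24)/(c^2 - 14*c + 48)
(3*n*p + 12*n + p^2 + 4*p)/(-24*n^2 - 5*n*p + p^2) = (p + 4)/(-8*n + p)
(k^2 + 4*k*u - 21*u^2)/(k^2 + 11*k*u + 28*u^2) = (k - 3*u)/(k + 4*u)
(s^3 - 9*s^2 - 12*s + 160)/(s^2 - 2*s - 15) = (s^2 - 4*s - 32)/(s + 3)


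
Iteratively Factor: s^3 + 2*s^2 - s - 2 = (s + 1)*(s^2 + s - 2) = (s - 1)*(s + 1)*(s + 2)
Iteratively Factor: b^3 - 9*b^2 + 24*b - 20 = (b - 5)*(b^2 - 4*b + 4) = (b - 5)*(b - 2)*(b - 2)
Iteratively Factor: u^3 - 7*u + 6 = (u - 1)*(u^2 + u - 6) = (u - 2)*(u - 1)*(u + 3)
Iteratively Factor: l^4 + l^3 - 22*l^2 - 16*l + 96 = (l + 4)*(l^3 - 3*l^2 - 10*l + 24) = (l - 4)*(l + 4)*(l^2 + l - 6) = (l - 4)*(l - 2)*(l + 4)*(l + 3)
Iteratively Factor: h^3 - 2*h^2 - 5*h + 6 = (h - 1)*(h^2 - h - 6) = (h - 1)*(h + 2)*(h - 3)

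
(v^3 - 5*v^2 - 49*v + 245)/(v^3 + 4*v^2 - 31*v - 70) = (v - 7)/(v + 2)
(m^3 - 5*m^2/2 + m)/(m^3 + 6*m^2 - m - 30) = m*(2*m - 1)/(2*(m^2 + 8*m + 15))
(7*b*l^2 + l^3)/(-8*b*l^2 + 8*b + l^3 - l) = l^2*(-7*b - l)/(8*b*l^2 - 8*b - l^3 + l)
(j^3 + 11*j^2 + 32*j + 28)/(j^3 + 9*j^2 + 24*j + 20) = (j + 7)/(j + 5)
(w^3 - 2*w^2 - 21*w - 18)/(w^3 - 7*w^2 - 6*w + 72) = (w + 1)/(w - 4)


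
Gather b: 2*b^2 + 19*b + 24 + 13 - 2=2*b^2 + 19*b + 35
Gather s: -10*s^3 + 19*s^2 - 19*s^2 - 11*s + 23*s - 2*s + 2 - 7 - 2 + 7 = -10*s^3 + 10*s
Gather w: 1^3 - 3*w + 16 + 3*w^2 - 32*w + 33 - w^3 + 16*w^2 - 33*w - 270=-w^3 + 19*w^2 - 68*w - 220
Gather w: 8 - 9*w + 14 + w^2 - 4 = w^2 - 9*w + 18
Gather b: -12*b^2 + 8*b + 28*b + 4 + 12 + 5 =-12*b^2 + 36*b + 21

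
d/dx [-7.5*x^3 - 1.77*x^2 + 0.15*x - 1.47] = -22.5*x^2 - 3.54*x + 0.15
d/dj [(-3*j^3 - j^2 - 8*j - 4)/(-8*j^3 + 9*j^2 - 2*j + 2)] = (-35*j^4 - 116*j^3 - 40*j^2 + 68*j - 24)/(64*j^6 - 144*j^5 + 113*j^4 - 68*j^3 + 40*j^2 - 8*j + 4)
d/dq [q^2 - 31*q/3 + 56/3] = 2*q - 31/3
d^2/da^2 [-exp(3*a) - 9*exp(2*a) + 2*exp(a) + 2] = (-9*exp(2*a) - 36*exp(a) + 2)*exp(a)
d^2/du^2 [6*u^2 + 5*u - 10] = 12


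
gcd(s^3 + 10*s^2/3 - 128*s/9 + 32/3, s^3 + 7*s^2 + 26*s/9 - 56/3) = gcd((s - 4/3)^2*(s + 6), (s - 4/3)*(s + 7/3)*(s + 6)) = s^2 + 14*s/3 - 8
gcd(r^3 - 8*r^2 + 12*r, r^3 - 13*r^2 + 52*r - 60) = r^2 - 8*r + 12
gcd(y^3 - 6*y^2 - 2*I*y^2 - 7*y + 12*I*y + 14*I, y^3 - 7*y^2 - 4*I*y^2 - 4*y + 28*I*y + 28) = y^2 + y*(-7 - 2*I) + 14*I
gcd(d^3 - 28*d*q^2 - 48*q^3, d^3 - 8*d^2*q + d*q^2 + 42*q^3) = d + 2*q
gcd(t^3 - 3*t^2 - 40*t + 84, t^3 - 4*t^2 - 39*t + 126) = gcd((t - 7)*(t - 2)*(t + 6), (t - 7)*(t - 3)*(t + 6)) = t^2 - t - 42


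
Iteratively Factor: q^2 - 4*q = (q - 4)*(q)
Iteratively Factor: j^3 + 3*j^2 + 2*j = (j + 2)*(j^2 + j) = (j + 1)*(j + 2)*(j)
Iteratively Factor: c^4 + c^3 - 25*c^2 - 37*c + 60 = (c - 1)*(c^3 + 2*c^2 - 23*c - 60) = (c - 1)*(c + 4)*(c^2 - 2*c - 15) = (c - 1)*(c + 3)*(c + 4)*(c - 5)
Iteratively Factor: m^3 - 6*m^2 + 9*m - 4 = (m - 1)*(m^2 - 5*m + 4) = (m - 4)*(m - 1)*(m - 1)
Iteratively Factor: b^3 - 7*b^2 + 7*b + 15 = (b + 1)*(b^2 - 8*b + 15) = (b - 3)*(b + 1)*(b - 5)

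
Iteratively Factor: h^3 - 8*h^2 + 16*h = (h)*(h^2 - 8*h + 16) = h*(h - 4)*(h - 4)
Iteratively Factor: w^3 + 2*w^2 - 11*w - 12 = (w + 4)*(w^2 - 2*w - 3) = (w - 3)*(w + 4)*(w + 1)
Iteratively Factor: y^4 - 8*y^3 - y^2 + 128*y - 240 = (y - 4)*(y^3 - 4*y^2 - 17*y + 60) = (y - 4)*(y + 4)*(y^2 - 8*y + 15) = (y - 4)*(y - 3)*(y + 4)*(y - 5)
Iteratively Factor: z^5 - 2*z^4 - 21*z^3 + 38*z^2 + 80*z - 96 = (z - 3)*(z^4 + z^3 - 18*z^2 - 16*z + 32) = (z - 3)*(z + 2)*(z^3 - z^2 - 16*z + 16) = (z - 3)*(z + 2)*(z + 4)*(z^2 - 5*z + 4) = (z - 3)*(z - 1)*(z + 2)*(z + 4)*(z - 4)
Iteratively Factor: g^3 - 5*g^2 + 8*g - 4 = (g - 1)*(g^2 - 4*g + 4) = (g - 2)*(g - 1)*(g - 2)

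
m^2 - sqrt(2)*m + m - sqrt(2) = (m + 1)*(m - sqrt(2))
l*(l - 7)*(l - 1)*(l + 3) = l^4 - 5*l^3 - 17*l^2 + 21*l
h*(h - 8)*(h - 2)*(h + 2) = h^4 - 8*h^3 - 4*h^2 + 32*h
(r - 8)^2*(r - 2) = r^3 - 18*r^2 + 96*r - 128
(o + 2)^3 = o^3 + 6*o^2 + 12*o + 8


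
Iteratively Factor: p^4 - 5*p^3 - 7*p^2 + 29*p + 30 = (p + 1)*(p^3 - 6*p^2 - p + 30) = (p - 3)*(p + 1)*(p^2 - 3*p - 10) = (p - 3)*(p + 1)*(p + 2)*(p - 5)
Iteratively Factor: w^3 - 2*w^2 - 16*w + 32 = (w - 4)*(w^2 + 2*w - 8) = (w - 4)*(w + 4)*(w - 2)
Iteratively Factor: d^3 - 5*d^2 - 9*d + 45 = (d - 5)*(d^2 - 9) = (d - 5)*(d + 3)*(d - 3)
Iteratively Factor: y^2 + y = (y)*(y + 1)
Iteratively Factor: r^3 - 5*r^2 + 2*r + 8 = (r - 2)*(r^2 - 3*r - 4) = (r - 2)*(r + 1)*(r - 4)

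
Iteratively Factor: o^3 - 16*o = (o + 4)*(o^2 - 4*o) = (o - 4)*(o + 4)*(o)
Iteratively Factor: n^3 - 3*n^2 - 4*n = (n - 4)*(n^2 + n) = (n - 4)*(n + 1)*(n)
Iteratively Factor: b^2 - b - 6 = (b - 3)*(b + 2)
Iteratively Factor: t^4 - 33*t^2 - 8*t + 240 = (t - 3)*(t^3 + 3*t^2 - 24*t - 80) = (t - 3)*(t + 4)*(t^2 - t - 20) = (t - 3)*(t + 4)^2*(t - 5)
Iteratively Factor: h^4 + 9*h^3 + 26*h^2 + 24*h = (h + 3)*(h^3 + 6*h^2 + 8*h) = (h + 3)*(h + 4)*(h^2 + 2*h) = (h + 2)*(h + 3)*(h + 4)*(h)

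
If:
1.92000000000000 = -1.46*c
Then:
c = -1.32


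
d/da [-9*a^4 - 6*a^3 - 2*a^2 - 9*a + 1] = -36*a^3 - 18*a^2 - 4*a - 9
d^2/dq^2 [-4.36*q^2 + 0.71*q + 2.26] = -8.72000000000000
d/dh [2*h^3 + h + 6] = 6*h^2 + 1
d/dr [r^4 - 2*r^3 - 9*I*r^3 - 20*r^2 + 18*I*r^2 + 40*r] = 4*r^3 + r^2*(-6 - 27*I) + r*(-40 + 36*I) + 40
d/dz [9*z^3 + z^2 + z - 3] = 27*z^2 + 2*z + 1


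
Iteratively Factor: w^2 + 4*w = (w + 4)*(w)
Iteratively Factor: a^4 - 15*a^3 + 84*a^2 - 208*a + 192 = (a - 4)*(a^3 - 11*a^2 + 40*a - 48) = (a - 4)*(a - 3)*(a^2 - 8*a + 16) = (a - 4)^2*(a - 3)*(a - 4)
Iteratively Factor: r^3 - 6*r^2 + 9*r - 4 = (r - 1)*(r^2 - 5*r + 4) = (r - 1)^2*(r - 4)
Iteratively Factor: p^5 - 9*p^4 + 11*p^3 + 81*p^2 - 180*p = (p - 4)*(p^4 - 5*p^3 - 9*p^2 + 45*p) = (p - 4)*(p + 3)*(p^3 - 8*p^2 + 15*p) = p*(p - 4)*(p + 3)*(p^2 - 8*p + 15) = p*(p - 5)*(p - 4)*(p + 3)*(p - 3)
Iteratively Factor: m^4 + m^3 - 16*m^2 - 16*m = (m + 4)*(m^3 - 3*m^2 - 4*m) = (m + 1)*(m + 4)*(m^2 - 4*m) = m*(m + 1)*(m + 4)*(m - 4)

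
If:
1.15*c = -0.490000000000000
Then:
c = -0.43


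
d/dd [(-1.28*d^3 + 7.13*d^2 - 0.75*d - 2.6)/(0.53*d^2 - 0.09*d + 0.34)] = (-0.6784*d^4 + 0.2304*d^3 - 1.5498*d^2 + 7.6044*d - 0.489)/(0.2809*d^4 - 0.0954*d^3 + 0.3685*d^2 - 0.0612*d + 0.1156)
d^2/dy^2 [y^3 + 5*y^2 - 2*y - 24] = 6*y + 10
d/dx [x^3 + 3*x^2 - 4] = 3*x*(x + 2)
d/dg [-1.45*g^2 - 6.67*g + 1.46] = -2.9*g - 6.67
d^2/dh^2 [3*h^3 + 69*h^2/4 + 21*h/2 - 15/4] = 18*h + 69/2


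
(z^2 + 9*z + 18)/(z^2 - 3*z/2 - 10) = 2*(z^2 + 9*z + 18)/(2*z^2 - 3*z - 20)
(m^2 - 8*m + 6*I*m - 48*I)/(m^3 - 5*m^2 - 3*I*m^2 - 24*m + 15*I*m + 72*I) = (m + 6*I)/(m^2 + 3*m*(1 - I) - 9*I)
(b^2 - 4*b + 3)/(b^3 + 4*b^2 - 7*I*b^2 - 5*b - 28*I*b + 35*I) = (b - 3)/(b^2 + b*(5 - 7*I) - 35*I)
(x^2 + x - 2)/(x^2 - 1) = (x + 2)/(x + 1)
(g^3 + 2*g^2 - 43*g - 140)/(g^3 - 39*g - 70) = (g + 4)/(g + 2)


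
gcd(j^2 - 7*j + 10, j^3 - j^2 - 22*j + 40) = j - 2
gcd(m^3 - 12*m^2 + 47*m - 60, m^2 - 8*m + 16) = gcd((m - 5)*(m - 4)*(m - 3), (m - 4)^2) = m - 4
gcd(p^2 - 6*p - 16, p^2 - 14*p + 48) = p - 8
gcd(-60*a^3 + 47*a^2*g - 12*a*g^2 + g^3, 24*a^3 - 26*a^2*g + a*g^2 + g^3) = 4*a - g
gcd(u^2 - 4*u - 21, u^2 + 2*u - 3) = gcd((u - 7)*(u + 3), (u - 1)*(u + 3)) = u + 3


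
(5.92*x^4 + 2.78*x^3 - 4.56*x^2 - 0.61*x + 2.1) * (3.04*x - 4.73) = 17.9968*x^5 - 19.5504*x^4 - 27.0118*x^3 + 19.7144*x^2 + 9.2693*x - 9.933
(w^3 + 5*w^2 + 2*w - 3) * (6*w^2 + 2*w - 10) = 6*w^5 + 32*w^4 + 12*w^3 - 64*w^2 - 26*w + 30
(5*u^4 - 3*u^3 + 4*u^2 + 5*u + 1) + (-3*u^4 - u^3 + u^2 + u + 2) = 2*u^4 - 4*u^3 + 5*u^2 + 6*u + 3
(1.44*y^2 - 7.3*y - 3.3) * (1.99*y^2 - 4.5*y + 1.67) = 2.8656*y^4 - 21.007*y^3 + 28.6878*y^2 + 2.659*y - 5.511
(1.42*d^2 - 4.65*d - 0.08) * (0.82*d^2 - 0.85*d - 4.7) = 1.1644*d^4 - 5.02*d^3 - 2.7871*d^2 + 21.923*d + 0.376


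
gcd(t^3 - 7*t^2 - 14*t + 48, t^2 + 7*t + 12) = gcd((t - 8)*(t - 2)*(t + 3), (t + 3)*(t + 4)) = t + 3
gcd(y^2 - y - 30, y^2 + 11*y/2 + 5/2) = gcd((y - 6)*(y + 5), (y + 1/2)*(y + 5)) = y + 5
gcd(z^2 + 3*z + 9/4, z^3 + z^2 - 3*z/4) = z + 3/2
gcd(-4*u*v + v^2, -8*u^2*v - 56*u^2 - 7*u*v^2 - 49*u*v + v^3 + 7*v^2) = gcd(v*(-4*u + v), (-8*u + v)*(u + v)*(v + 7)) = 1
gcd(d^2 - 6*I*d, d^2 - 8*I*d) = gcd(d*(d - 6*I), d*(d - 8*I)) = d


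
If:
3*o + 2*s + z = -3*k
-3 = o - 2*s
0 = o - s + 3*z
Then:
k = 23*z/3 - 5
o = 3 - 6*z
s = 3 - 3*z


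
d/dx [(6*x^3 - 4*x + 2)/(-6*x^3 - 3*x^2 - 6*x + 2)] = 2*(-9*x^4 - 60*x^3 + 30*x^2 + 6*x + 2)/(36*x^6 + 36*x^5 + 81*x^4 + 12*x^3 + 24*x^2 - 24*x + 4)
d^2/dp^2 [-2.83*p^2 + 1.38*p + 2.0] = -5.66000000000000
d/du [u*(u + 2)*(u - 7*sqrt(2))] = 3*u^2 - 14*sqrt(2)*u + 4*u - 14*sqrt(2)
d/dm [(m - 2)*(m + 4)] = 2*m + 2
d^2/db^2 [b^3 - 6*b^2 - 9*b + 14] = 6*b - 12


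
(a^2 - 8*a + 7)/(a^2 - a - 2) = (-a^2 + 8*a - 7)/(-a^2 + a + 2)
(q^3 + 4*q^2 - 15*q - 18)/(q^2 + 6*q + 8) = (q^3 + 4*q^2 - 15*q - 18)/(q^2 + 6*q + 8)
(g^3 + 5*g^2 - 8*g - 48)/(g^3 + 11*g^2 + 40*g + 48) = (g - 3)/(g + 3)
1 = 1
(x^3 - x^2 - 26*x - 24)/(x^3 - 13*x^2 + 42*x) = (x^2 + 5*x + 4)/(x*(x - 7))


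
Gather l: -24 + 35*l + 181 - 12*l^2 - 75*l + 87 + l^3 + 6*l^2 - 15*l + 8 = l^3 - 6*l^2 - 55*l + 252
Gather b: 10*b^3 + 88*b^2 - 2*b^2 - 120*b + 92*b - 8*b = 10*b^3 + 86*b^2 - 36*b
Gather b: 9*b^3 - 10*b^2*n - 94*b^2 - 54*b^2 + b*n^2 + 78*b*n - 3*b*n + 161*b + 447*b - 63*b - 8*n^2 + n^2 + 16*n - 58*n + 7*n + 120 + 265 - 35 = 9*b^3 + b^2*(-10*n - 148) + b*(n^2 + 75*n + 545) - 7*n^2 - 35*n + 350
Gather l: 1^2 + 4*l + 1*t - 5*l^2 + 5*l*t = -5*l^2 + l*(5*t + 4) + t + 1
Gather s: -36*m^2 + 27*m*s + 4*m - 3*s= -36*m^2 + 4*m + s*(27*m - 3)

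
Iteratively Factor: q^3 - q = (q)*(q^2 - 1) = q*(q + 1)*(q - 1)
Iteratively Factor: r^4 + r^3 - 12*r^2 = (r)*(r^3 + r^2 - 12*r) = r^2*(r^2 + r - 12) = r^2*(r - 3)*(r + 4)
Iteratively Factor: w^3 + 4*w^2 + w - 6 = (w + 2)*(w^2 + 2*w - 3) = (w - 1)*(w + 2)*(w + 3)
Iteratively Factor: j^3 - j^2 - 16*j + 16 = (j - 1)*(j^2 - 16) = (j - 4)*(j - 1)*(j + 4)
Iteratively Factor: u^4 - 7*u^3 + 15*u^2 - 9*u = (u)*(u^3 - 7*u^2 + 15*u - 9) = u*(u - 1)*(u^2 - 6*u + 9) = u*(u - 3)*(u - 1)*(u - 3)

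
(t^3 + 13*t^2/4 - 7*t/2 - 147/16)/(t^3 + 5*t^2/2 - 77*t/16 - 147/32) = 2*(2*t + 3)/(4*t + 3)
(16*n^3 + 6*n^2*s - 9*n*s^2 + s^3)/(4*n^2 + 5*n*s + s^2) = (16*n^2 - 10*n*s + s^2)/(4*n + s)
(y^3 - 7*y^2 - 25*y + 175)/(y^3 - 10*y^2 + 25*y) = (y^2 - 2*y - 35)/(y*(y - 5))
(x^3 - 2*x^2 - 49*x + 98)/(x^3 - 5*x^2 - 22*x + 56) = (x + 7)/(x + 4)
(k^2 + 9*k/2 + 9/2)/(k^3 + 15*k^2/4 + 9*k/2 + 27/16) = 8*(k + 3)/(8*k^2 + 18*k + 9)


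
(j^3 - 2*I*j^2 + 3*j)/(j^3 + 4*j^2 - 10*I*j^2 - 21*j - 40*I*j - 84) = j*(j + I)/(j^2 + j*(4 - 7*I) - 28*I)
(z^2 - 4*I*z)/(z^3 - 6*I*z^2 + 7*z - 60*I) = z/(z^2 - 2*I*z + 15)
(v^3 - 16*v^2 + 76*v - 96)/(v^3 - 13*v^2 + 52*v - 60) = (v - 8)/(v - 5)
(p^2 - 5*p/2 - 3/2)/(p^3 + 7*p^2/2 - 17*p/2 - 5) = (p - 3)/(p^2 + 3*p - 10)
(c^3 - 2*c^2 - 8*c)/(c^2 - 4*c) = c + 2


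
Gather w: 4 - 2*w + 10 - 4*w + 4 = 18 - 6*w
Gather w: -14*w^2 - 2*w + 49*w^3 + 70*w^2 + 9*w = 49*w^3 + 56*w^2 + 7*w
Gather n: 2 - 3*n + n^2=n^2 - 3*n + 2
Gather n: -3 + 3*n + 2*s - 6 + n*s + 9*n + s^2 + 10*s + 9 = n*(s + 12) + s^2 + 12*s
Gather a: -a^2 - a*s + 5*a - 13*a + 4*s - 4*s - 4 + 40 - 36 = -a^2 + a*(-s - 8)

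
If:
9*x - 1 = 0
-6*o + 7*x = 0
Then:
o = 7/54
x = 1/9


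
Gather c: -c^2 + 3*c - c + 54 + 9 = -c^2 + 2*c + 63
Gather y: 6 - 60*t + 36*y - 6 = -60*t + 36*y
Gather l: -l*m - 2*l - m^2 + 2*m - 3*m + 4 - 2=l*(-m - 2) - m^2 - m + 2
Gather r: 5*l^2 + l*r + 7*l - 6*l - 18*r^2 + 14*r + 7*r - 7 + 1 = 5*l^2 + l - 18*r^2 + r*(l + 21) - 6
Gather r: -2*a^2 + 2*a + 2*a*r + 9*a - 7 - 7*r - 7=-2*a^2 + 11*a + r*(2*a - 7) - 14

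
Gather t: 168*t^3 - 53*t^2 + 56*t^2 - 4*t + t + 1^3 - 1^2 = 168*t^3 + 3*t^2 - 3*t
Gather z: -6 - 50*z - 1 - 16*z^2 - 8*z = -16*z^2 - 58*z - 7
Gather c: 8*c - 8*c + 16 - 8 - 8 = 0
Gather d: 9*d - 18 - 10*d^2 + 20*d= -10*d^2 + 29*d - 18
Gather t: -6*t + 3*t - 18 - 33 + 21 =-3*t - 30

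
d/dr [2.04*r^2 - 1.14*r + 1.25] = 4.08*r - 1.14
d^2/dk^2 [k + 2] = 0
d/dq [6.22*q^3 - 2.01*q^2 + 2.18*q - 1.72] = 18.66*q^2 - 4.02*q + 2.18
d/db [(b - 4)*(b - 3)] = 2*b - 7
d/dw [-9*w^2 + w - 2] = 1 - 18*w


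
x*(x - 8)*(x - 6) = x^3 - 14*x^2 + 48*x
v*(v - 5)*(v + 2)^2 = v^4 - v^3 - 16*v^2 - 20*v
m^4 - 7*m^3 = m^3*(m - 7)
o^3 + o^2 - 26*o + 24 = (o - 4)*(o - 1)*(o + 6)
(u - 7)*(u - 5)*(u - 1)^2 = u^4 - 14*u^3 + 60*u^2 - 82*u + 35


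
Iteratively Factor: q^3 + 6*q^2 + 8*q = (q)*(q^2 + 6*q + 8) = q*(q + 4)*(q + 2)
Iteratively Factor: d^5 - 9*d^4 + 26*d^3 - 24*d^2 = (d)*(d^4 - 9*d^3 + 26*d^2 - 24*d) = d*(d - 2)*(d^3 - 7*d^2 + 12*d) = d*(d - 3)*(d - 2)*(d^2 - 4*d) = d*(d - 4)*(d - 3)*(d - 2)*(d)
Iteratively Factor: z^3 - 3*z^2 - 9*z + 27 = (z - 3)*(z^2 - 9) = (z - 3)^2*(z + 3)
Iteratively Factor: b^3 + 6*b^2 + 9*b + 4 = (b + 1)*(b^2 + 5*b + 4) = (b + 1)^2*(b + 4)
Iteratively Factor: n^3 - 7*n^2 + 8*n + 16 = (n + 1)*(n^2 - 8*n + 16) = (n - 4)*(n + 1)*(n - 4)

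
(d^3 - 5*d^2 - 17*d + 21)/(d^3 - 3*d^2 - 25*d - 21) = (d - 1)/(d + 1)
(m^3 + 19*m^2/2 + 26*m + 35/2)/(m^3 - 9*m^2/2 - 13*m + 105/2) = (m^2 + 6*m + 5)/(m^2 - 8*m + 15)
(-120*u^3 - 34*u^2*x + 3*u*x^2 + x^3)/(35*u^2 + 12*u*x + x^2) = (-24*u^2 - 2*u*x + x^2)/(7*u + x)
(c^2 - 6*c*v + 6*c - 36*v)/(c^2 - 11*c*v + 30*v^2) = (-c - 6)/(-c + 5*v)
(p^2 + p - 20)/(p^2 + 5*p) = (p - 4)/p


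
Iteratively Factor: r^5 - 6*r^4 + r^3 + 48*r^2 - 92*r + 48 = (r - 4)*(r^4 - 2*r^3 - 7*r^2 + 20*r - 12) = (r - 4)*(r - 1)*(r^3 - r^2 - 8*r + 12) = (r - 4)*(r - 1)*(r + 3)*(r^2 - 4*r + 4) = (r - 4)*(r - 2)*(r - 1)*(r + 3)*(r - 2)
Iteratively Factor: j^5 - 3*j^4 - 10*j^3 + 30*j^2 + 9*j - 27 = (j + 1)*(j^4 - 4*j^3 - 6*j^2 + 36*j - 27) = (j + 1)*(j + 3)*(j^3 - 7*j^2 + 15*j - 9) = (j - 3)*(j + 1)*(j + 3)*(j^2 - 4*j + 3) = (j - 3)^2*(j + 1)*(j + 3)*(j - 1)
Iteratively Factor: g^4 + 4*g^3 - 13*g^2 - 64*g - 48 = (g - 4)*(g^3 + 8*g^2 + 19*g + 12) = (g - 4)*(g + 3)*(g^2 + 5*g + 4) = (g - 4)*(g + 3)*(g + 4)*(g + 1)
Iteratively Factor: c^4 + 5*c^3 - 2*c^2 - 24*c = (c + 3)*(c^3 + 2*c^2 - 8*c) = (c + 3)*(c + 4)*(c^2 - 2*c) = (c - 2)*(c + 3)*(c + 4)*(c)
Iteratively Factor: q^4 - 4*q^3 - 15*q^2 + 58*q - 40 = (q - 5)*(q^3 + q^2 - 10*q + 8) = (q - 5)*(q - 2)*(q^2 + 3*q - 4) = (q - 5)*(q - 2)*(q + 4)*(q - 1)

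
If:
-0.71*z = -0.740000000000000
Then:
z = 1.04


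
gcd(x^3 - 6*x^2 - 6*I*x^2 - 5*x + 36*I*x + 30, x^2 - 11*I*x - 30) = x - 5*I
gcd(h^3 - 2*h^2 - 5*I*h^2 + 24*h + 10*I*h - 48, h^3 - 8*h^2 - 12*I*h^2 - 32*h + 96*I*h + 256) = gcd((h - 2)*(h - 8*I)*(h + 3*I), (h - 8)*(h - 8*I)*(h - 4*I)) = h - 8*I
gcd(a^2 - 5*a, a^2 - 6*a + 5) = a - 5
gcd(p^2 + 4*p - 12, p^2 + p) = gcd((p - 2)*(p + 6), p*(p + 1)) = 1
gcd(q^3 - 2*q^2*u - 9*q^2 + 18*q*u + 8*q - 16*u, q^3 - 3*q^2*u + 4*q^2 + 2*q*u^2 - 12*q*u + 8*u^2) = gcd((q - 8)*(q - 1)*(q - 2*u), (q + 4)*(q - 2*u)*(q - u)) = q - 2*u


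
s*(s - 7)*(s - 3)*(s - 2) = s^4 - 12*s^3 + 41*s^2 - 42*s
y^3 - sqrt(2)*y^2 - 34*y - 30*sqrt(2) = (y - 5*sqrt(2))*(y + sqrt(2))*(y + 3*sqrt(2))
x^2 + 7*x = x*(x + 7)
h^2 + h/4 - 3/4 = (h - 3/4)*(h + 1)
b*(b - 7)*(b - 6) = b^3 - 13*b^2 + 42*b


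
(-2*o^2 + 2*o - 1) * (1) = -2*o^2 + 2*o - 1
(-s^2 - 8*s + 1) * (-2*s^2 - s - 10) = 2*s^4 + 17*s^3 + 16*s^2 + 79*s - 10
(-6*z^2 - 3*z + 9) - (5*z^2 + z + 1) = -11*z^2 - 4*z + 8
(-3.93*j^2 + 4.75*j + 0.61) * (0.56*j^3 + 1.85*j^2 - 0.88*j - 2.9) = -2.2008*j^5 - 4.6105*j^4 + 12.5875*j^3 + 8.3455*j^2 - 14.3118*j - 1.769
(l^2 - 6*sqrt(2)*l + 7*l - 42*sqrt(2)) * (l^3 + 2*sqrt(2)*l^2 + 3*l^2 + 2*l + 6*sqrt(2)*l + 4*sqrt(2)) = l^5 - 4*sqrt(2)*l^4 + 10*l^4 - 40*sqrt(2)*l^3 - l^3 - 226*l^2 - 92*sqrt(2)*l^2 - 552*l - 56*sqrt(2)*l - 336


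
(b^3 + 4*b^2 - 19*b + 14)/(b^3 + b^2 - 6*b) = (b^2 + 6*b - 7)/(b*(b + 3))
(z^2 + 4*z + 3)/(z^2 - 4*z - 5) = (z + 3)/(z - 5)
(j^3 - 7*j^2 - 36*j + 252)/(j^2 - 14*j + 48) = (j^2 - j - 42)/(j - 8)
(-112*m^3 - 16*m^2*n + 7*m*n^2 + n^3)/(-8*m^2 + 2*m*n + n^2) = (28*m^2 - 3*m*n - n^2)/(2*m - n)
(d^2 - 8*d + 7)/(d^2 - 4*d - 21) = (d - 1)/(d + 3)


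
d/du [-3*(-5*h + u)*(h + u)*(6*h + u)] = 87*h^2 - 12*h*u - 9*u^2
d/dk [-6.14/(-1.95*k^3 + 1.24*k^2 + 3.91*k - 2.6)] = (-35.919*k^2 + 15.2272*k + 24.0074)/(1.95*k^3 - 1.24*k^2 - 3.91*k + 2.6)^2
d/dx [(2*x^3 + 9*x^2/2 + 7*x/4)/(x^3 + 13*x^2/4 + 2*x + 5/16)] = 4*(32*x^2 + 40*x + 35)/(64*x^4 + 352*x^3 + 564*x^2 + 220*x + 25)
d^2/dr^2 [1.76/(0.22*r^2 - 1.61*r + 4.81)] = (-0.170368*r^2 + 1.246784*r + 1.76*(0.44*r - 1.61)*(0.88*r - 3.22) - 3.724864)/(0.22*r^2 - 1.61*r + 4.81)^3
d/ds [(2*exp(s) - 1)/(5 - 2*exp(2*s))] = (4*exp(2*s) - 4*exp(s) + 10)*exp(s)/(4*exp(4*s) - 20*exp(2*s) + 25)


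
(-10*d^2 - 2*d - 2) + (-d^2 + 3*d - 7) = -11*d^2 + d - 9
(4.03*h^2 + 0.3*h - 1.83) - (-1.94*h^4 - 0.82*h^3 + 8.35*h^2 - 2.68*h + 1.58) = 1.94*h^4 + 0.82*h^3 - 4.32*h^2 + 2.98*h - 3.41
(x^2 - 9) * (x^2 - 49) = x^4 - 58*x^2 + 441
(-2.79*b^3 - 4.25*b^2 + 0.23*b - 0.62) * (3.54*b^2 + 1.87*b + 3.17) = -9.8766*b^5 - 20.2623*b^4 - 15.9776*b^3 - 15.2372*b^2 - 0.4303*b - 1.9654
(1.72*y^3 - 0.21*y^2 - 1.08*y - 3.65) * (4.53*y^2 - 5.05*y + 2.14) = 7.7916*y^5 - 9.6373*y^4 - 0.1511*y^3 - 11.5299*y^2 + 16.1213*y - 7.811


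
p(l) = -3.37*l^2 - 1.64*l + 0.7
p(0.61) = -1.55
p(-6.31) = -123.13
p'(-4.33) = 27.54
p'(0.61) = -5.75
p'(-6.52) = 42.30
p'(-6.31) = 40.89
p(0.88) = -3.35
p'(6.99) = -48.75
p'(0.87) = -7.50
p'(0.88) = -7.57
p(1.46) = -8.88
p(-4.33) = -55.38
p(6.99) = -175.42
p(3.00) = -34.55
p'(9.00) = -62.30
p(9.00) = -287.03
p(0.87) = -3.28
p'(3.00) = -21.86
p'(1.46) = -11.48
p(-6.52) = -131.87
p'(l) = -6.74*l - 1.64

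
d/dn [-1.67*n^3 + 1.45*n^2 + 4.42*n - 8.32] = -5.01*n^2 + 2.9*n + 4.42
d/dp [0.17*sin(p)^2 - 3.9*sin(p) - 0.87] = (0.34*sin(p) - 3.9)*cos(p)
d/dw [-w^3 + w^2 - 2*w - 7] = -3*w^2 + 2*w - 2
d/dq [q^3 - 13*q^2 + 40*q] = 3*q^2 - 26*q + 40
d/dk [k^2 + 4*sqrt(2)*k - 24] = 2*k + 4*sqrt(2)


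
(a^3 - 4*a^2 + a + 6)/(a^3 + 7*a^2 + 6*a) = (a^2 - 5*a + 6)/(a*(a + 6))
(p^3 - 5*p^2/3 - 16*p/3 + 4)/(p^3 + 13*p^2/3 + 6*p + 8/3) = (3*p^2 - 11*p + 6)/(3*p^2 + 7*p + 4)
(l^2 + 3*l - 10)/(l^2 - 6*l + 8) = (l + 5)/(l - 4)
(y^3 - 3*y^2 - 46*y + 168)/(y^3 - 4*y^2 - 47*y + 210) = (y - 4)/(y - 5)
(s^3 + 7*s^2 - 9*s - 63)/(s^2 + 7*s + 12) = (s^2 + 4*s - 21)/(s + 4)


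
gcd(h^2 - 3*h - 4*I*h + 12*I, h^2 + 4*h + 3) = 1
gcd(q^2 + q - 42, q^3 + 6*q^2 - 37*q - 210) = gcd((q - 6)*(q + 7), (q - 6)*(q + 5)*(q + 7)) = q^2 + q - 42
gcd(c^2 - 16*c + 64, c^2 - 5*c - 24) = c - 8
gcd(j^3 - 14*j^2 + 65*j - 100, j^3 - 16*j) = j - 4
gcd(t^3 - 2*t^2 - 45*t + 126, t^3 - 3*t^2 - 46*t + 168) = t^2 + t - 42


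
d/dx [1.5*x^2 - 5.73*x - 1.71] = 3.0*x - 5.73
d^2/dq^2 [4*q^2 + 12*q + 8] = 8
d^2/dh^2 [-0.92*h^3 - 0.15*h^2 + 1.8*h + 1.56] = -5.52*h - 0.3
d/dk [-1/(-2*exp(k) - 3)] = -2*exp(k)/(2*exp(k) + 3)^2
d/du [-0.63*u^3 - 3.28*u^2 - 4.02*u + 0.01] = -1.89*u^2 - 6.56*u - 4.02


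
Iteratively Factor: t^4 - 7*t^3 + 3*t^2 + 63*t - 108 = (t - 4)*(t^3 - 3*t^2 - 9*t + 27) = (t - 4)*(t + 3)*(t^2 - 6*t + 9) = (t - 4)*(t - 3)*(t + 3)*(t - 3)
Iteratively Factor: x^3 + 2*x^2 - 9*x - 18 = (x - 3)*(x^2 + 5*x + 6) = (x - 3)*(x + 3)*(x + 2)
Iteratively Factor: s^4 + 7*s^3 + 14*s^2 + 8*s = (s + 1)*(s^3 + 6*s^2 + 8*s) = (s + 1)*(s + 2)*(s^2 + 4*s) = (s + 1)*(s + 2)*(s + 4)*(s)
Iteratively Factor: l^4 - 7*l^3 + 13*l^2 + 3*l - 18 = (l + 1)*(l^3 - 8*l^2 + 21*l - 18) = (l - 3)*(l + 1)*(l^2 - 5*l + 6) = (l - 3)*(l - 2)*(l + 1)*(l - 3)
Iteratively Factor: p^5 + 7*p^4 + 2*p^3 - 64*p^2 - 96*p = (p)*(p^4 + 7*p^3 + 2*p^2 - 64*p - 96) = p*(p - 3)*(p^3 + 10*p^2 + 32*p + 32) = p*(p - 3)*(p + 2)*(p^2 + 8*p + 16) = p*(p - 3)*(p + 2)*(p + 4)*(p + 4)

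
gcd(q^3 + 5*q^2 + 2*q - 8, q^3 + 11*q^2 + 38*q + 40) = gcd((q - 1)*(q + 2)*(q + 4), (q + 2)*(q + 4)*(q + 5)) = q^2 + 6*q + 8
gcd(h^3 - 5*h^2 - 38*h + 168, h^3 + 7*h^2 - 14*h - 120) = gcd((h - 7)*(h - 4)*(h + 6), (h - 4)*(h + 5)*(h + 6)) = h^2 + 2*h - 24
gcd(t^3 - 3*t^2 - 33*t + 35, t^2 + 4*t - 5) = t^2 + 4*t - 5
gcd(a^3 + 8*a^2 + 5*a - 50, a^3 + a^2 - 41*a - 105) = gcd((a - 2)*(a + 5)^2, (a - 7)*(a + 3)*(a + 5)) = a + 5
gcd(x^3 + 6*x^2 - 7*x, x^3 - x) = x^2 - x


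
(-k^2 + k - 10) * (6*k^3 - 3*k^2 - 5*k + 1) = -6*k^5 + 9*k^4 - 58*k^3 + 24*k^2 + 51*k - 10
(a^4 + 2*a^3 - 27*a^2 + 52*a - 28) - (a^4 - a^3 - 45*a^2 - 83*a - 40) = 3*a^3 + 18*a^2 + 135*a + 12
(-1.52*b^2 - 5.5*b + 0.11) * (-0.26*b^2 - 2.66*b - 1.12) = 0.3952*b^4 + 5.4732*b^3 + 16.3038*b^2 + 5.8674*b - 0.1232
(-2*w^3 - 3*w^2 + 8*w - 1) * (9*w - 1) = -18*w^4 - 25*w^3 + 75*w^2 - 17*w + 1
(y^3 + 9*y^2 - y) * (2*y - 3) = 2*y^4 + 15*y^3 - 29*y^2 + 3*y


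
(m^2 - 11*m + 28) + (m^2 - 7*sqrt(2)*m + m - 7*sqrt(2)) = 2*m^2 - 10*m - 7*sqrt(2)*m - 7*sqrt(2) + 28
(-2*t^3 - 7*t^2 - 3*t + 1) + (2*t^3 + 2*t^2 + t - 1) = -5*t^2 - 2*t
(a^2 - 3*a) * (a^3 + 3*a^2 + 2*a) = a^5 - 7*a^3 - 6*a^2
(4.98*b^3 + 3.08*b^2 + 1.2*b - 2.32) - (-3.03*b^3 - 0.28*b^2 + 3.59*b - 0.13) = 8.01*b^3 + 3.36*b^2 - 2.39*b - 2.19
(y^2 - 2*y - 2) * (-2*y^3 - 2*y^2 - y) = -2*y^5 + 2*y^4 + 7*y^3 + 6*y^2 + 2*y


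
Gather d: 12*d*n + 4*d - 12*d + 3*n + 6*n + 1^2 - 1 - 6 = d*(12*n - 8) + 9*n - 6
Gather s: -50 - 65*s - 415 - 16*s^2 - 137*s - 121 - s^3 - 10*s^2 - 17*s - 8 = -s^3 - 26*s^2 - 219*s - 594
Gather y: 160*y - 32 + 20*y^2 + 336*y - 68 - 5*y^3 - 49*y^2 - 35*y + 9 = -5*y^3 - 29*y^2 + 461*y - 91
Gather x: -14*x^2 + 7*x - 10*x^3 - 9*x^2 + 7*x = -10*x^3 - 23*x^2 + 14*x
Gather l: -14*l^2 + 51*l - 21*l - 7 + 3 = -14*l^2 + 30*l - 4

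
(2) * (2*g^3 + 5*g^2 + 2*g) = 4*g^3 + 10*g^2 + 4*g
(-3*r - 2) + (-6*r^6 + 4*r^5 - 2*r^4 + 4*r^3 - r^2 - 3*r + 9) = -6*r^6 + 4*r^5 - 2*r^4 + 4*r^3 - r^2 - 6*r + 7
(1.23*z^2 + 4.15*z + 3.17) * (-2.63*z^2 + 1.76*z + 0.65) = -3.2349*z^4 - 8.7497*z^3 - 0.233599999999999*z^2 + 8.2767*z + 2.0605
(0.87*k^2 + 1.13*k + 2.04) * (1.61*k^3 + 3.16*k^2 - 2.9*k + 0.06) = 1.4007*k^5 + 4.5685*k^4 + 4.3322*k^3 + 3.2216*k^2 - 5.8482*k + 0.1224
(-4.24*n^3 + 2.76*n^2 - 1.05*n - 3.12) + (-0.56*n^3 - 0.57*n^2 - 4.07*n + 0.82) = -4.8*n^3 + 2.19*n^2 - 5.12*n - 2.3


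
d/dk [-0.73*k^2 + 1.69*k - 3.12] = 1.69 - 1.46*k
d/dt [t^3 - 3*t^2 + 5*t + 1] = 3*t^2 - 6*t + 5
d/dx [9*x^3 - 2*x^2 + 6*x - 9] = 27*x^2 - 4*x + 6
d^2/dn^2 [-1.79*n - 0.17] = 0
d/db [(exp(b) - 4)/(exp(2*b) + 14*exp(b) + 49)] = (15 - exp(b))*exp(b)/(exp(3*b) + 21*exp(2*b) + 147*exp(b) + 343)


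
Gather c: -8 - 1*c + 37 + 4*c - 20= 3*c + 9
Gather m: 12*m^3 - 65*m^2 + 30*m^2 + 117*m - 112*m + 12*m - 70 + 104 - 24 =12*m^3 - 35*m^2 + 17*m + 10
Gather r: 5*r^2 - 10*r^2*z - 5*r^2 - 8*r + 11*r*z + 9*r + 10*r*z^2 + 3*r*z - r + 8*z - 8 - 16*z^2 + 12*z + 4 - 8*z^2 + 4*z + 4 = -10*r^2*z + r*(10*z^2 + 14*z) - 24*z^2 + 24*z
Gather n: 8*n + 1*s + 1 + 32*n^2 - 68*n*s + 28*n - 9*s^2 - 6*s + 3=32*n^2 + n*(36 - 68*s) - 9*s^2 - 5*s + 4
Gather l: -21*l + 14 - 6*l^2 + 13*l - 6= -6*l^2 - 8*l + 8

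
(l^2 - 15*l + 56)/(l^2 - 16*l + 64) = (l - 7)/(l - 8)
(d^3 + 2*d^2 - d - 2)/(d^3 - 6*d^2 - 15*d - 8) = (d^2 + d - 2)/(d^2 - 7*d - 8)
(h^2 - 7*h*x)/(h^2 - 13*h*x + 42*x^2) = h/(h - 6*x)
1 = 1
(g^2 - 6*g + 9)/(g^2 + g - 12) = (g - 3)/(g + 4)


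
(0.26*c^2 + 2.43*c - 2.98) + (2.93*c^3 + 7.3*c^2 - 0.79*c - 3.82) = 2.93*c^3 + 7.56*c^2 + 1.64*c - 6.8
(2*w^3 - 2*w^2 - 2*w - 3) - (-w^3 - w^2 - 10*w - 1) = 3*w^3 - w^2 + 8*w - 2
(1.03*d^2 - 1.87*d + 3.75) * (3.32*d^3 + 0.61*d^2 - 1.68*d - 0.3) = 3.4196*d^5 - 5.5801*d^4 + 9.5789*d^3 + 5.1201*d^2 - 5.739*d - 1.125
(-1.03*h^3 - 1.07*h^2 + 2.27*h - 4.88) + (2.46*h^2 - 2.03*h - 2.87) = -1.03*h^3 + 1.39*h^2 + 0.24*h - 7.75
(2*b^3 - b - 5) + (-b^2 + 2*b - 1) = 2*b^3 - b^2 + b - 6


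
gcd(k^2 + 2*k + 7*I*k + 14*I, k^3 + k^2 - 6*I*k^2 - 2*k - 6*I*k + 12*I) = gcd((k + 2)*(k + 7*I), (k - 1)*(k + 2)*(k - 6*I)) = k + 2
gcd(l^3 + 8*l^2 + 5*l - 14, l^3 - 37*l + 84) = l + 7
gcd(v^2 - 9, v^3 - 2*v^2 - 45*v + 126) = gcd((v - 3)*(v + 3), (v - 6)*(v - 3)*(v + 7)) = v - 3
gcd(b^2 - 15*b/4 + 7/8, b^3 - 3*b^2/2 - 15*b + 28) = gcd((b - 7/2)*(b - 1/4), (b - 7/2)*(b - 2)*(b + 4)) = b - 7/2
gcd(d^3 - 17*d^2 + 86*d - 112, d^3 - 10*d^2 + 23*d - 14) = d^2 - 9*d + 14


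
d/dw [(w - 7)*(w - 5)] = 2*w - 12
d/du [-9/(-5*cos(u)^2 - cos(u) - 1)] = 9*(10*cos(u) + 1)*sin(u)/(5*cos(u)^2 + cos(u) + 1)^2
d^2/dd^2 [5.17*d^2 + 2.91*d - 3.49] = 10.3400000000000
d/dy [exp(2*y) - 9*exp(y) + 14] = (2*exp(y) - 9)*exp(y)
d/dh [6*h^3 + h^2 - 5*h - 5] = 18*h^2 + 2*h - 5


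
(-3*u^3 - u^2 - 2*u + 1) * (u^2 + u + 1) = -3*u^5 - 4*u^4 - 6*u^3 - 2*u^2 - u + 1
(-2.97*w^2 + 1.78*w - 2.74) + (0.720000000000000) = -2.97*w^2 + 1.78*w - 2.02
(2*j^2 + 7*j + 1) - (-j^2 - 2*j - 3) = 3*j^2 + 9*j + 4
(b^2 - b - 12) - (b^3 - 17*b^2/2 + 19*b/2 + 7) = -b^3 + 19*b^2/2 - 21*b/2 - 19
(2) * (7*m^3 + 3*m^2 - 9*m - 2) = 14*m^3 + 6*m^2 - 18*m - 4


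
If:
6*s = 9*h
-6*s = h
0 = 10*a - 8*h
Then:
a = 0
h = 0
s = 0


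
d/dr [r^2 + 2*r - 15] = 2*r + 2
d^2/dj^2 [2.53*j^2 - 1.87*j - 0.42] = 5.06000000000000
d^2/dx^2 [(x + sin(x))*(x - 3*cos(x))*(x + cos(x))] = -x^2*sin(x) + 2*x^2*cos(x) + 8*x*sin(x) + 4*x*sin(2*x) + 4*x*cos(x) + 6*x*cos(2*x) + 6*x + 11*sin(x)/4 + 6*sin(2*x) + 27*sin(3*x)/4 - 4*cos(x) - 4*cos(2*x)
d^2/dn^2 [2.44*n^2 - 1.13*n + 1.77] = 4.88000000000000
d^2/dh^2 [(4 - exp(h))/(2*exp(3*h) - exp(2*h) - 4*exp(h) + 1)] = (-16*exp(6*h) + 150*exp(5*h) - 121*exp(4*h) - 18*exp(3*h) - 30*exp(2*h) + 76*exp(h) + 15)*exp(h)/(8*exp(9*h) - 12*exp(8*h) - 42*exp(7*h) + 59*exp(6*h) + 72*exp(5*h) - 93*exp(4*h) - 34*exp(3*h) + 45*exp(2*h) - 12*exp(h) + 1)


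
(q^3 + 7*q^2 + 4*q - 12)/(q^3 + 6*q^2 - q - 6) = (q + 2)/(q + 1)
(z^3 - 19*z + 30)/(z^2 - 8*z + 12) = (z^2 + 2*z - 15)/(z - 6)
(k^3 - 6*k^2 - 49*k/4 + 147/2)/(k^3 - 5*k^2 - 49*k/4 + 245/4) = (k - 6)/(k - 5)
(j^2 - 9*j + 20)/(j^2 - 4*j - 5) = (j - 4)/(j + 1)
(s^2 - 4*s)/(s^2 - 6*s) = (s - 4)/(s - 6)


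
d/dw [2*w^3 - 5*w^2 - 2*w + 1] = 6*w^2 - 10*w - 2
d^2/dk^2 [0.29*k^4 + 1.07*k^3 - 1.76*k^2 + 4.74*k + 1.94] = 3.48*k^2 + 6.42*k - 3.52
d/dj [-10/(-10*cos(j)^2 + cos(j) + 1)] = 10*(20*cos(j) - 1)*sin(j)/(-10*cos(j)^2 + cos(j) + 1)^2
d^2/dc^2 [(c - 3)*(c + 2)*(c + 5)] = 6*c + 8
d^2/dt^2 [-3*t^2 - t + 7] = -6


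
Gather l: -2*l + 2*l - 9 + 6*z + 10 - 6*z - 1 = 0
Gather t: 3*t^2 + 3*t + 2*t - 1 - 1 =3*t^2 + 5*t - 2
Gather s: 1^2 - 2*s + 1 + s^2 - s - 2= s^2 - 3*s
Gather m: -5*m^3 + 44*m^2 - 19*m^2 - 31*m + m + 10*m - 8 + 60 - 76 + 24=-5*m^3 + 25*m^2 - 20*m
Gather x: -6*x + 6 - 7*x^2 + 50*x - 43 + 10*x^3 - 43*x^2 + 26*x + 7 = 10*x^3 - 50*x^2 + 70*x - 30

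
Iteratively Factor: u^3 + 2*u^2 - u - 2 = (u + 1)*(u^2 + u - 2) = (u + 1)*(u + 2)*(u - 1)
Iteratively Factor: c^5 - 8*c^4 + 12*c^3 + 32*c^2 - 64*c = (c - 4)*(c^4 - 4*c^3 - 4*c^2 + 16*c) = (c - 4)^2*(c^3 - 4*c) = (c - 4)^2*(c + 2)*(c^2 - 2*c) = (c - 4)^2*(c - 2)*(c + 2)*(c)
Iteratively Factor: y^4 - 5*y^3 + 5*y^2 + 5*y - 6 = (y - 1)*(y^3 - 4*y^2 + y + 6) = (y - 2)*(y - 1)*(y^2 - 2*y - 3) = (y - 3)*(y - 2)*(y - 1)*(y + 1)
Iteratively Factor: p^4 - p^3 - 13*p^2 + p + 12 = (p - 4)*(p^3 + 3*p^2 - p - 3) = (p - 4)*(p + 3)*(p^2 - 1) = (p - 4)*(p - 1)*(p + 3)*(p + 1)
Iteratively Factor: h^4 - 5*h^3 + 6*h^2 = (h)*(h^3 - 5*h^2 + 6*h) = h*(h - 3)*(h^2 - 2*h) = h*(h - 3)*(h - 2)*(h)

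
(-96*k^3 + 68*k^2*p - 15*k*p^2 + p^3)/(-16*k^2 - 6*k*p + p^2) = (12*k^2 - 7*k*p + p^2)/(2*k + p)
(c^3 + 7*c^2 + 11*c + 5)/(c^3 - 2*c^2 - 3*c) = (c^2 + 6*c + 5)/(c*(c - 3))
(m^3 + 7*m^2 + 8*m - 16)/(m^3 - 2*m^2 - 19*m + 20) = (m + 4)/(m - 5)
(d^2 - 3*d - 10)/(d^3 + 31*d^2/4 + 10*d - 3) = 4*(d - 5)/(4*d^2 + 23*d - 6)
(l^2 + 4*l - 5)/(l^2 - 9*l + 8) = (l + 5)/(l - 8)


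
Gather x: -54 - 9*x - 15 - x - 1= -10*x - 70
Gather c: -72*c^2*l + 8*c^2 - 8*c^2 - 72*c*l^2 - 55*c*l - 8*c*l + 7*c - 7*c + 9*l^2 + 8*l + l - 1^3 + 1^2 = -72*c^2*l + c*(-72*l^2 - 63*l) + 9*l^2 + 9*l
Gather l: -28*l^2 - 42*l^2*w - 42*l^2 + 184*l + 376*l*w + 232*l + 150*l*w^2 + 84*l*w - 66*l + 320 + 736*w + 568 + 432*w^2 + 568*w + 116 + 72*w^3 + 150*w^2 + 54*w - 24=l^2*(-42*w - 70) + l*(150*w^2 + 460*w + 350) + 72*w^3 + 582*w^2 + 1358*w + 980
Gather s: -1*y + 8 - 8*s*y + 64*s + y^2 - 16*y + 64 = s*(64 - 8*y) + y^2 - 17*y + 72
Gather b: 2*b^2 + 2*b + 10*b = 2*b^2 + 12*b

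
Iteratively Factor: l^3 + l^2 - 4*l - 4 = (l + 1)*(l^2 - 4) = (l + 1)*(l + 2)*(l - 2)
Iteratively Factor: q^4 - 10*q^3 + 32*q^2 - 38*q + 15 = (q - 5)*(q^3 - 5*q^2 + 7*q - 3) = (q - 5)*(q - 3)*(q^2 - 2*q + 1) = (q - 5)*(q - 3)*(q - 1)*(q - 1)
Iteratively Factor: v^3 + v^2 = (v)*(v^2 + v) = v^2*(v + 1)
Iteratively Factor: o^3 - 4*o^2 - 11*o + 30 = (o - 2)*(o^2 - 2*o - 15) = (o - 5)*(o - 2)*(o + 3)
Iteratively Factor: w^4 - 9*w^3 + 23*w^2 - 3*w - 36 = (w - 3)*(w^3 - 6*w^2 + 5*w + 12) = (w - 4)*(w - 3)*(w^2 - 2*w - 3) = (w - 4)*(w - 3)*(w + 1)*(w - 3)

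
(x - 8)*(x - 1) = x^2 - 9*x + 8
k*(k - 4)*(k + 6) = k^3 + 2*k^2 - 24*k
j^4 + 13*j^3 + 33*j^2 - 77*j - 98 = (j - 2)*(j + 1)*(j + 7)^2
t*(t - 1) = t^2 - t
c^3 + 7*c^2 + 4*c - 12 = (c - 1)*(c + 2)*(c + 6)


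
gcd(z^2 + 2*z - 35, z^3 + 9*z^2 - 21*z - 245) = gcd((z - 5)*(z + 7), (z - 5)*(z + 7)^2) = z^2 + 2*z - 35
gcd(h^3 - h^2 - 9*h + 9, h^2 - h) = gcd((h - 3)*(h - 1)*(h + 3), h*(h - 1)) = h - 1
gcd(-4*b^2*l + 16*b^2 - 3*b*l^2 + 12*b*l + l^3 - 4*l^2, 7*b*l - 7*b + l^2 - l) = 1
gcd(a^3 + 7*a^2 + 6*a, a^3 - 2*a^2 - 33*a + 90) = a + 6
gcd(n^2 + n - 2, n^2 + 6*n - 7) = n - 1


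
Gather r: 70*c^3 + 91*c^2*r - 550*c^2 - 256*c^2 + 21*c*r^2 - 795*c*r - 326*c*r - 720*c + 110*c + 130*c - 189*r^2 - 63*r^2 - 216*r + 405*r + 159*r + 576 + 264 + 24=70*c^3 - 806*c^2 - 480*c + r^2*(21*c - 252) + r*(91*c^2 - 1121*c + 348) + 864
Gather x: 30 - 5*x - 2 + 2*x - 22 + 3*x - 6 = 0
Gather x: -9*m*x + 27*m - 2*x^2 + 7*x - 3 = 27*m - 2*x^2 + x*(7 - 9*m) - 3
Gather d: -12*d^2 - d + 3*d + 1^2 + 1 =-12*d^2 + 2*d + 2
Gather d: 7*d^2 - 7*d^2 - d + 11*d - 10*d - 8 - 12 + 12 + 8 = 0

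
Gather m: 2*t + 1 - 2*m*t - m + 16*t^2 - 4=m*(-2*t - 1) + 16*t^2 + 2*t - 3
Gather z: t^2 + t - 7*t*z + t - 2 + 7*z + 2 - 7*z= t^2 - 7*t*z + 2*t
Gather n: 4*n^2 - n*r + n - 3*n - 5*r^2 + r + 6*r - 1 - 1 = 4*n^2 + n*(-r - 2) - 5*r^2 + 7*r - 2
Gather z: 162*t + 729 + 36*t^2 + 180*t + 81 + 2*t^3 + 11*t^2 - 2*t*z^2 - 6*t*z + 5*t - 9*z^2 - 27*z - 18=2*t^3 + 47*t^2 + 347*t + z^2*(-2*t - 9) + z*(-6*t - 27) + 792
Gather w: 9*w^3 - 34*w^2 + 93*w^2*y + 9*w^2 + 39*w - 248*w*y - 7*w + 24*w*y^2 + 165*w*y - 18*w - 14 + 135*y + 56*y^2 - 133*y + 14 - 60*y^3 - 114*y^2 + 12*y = 9*w^3 + w^2*(93*y - 25) + w*(24*y^2 - 83*y + 14) - 60*y^3 - 58*y^2 + 14*y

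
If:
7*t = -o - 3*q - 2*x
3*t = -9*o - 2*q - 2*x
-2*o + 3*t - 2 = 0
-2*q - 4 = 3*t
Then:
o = -1/19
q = -56/19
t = 12/19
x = 85/38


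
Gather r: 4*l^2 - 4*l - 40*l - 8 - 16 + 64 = 4*l^2 - 44*l + 40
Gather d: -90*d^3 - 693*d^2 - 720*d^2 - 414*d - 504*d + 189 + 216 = -90*d^3 - 1413*d^2 - 918*d + 405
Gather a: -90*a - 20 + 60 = 40 - 90*a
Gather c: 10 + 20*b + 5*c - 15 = 20*b + 5*c - 5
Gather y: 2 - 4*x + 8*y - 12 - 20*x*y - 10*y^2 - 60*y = -4*x - 10*y^2 + y*(-20*x - 52) - 10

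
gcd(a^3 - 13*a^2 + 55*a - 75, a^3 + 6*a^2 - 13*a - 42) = a - 3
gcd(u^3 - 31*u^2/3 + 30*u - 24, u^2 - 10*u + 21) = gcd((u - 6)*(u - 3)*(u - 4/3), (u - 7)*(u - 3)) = u - 3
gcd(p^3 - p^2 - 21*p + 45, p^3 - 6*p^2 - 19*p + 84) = p - 3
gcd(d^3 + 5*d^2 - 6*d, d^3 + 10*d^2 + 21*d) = d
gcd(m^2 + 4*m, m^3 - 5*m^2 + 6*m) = m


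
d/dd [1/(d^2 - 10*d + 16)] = 2*(5 - d)/(d^2 - 10*d + 16)^2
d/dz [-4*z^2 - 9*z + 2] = -8*z - 9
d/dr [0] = 0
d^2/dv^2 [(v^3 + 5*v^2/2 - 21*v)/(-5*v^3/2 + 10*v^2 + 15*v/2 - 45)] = 2*(-13*v^4 + 30*v^3 - 36*v^2 + 840*v + 72)/(5*(v^7 - 6*v^6 - 6*v^5 + 80*v^4 - 15*v^3 - 378*v^2 + 108*v + 648))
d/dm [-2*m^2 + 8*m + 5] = 8 - 4*m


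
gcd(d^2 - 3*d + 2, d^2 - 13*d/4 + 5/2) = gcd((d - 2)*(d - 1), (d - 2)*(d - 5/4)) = d - 2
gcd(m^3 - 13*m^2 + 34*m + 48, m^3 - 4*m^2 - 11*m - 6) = m^2 - 5*m - 6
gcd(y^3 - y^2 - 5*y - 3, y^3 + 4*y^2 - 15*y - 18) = y^2 - 2*y - 3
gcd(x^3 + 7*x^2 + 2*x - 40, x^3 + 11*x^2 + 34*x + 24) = x + 4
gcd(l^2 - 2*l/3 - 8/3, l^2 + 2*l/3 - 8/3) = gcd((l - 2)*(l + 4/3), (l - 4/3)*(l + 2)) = 1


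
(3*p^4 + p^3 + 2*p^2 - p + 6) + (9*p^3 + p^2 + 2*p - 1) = 3*p^4 + 10*p^3 + 3*p^2 + p + 5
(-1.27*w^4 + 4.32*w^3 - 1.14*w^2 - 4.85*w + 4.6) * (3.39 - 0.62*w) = 0.7874*w^5 - 6.9837*w^4 + 15.3516*w^3 - 0.8576*w^2 - 19.2935*w + 15.594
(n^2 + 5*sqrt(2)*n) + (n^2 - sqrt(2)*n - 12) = 2*n^2 + 4*sqrt(2)*n - 12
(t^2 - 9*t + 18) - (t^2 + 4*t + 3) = 15 - 13*t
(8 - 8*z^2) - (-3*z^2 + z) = -5*z^2 - z + 8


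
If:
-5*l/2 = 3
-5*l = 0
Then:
No Solution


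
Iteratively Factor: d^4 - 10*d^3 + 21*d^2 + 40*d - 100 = (d + 2)*(d^3 - 12*d^2 + 45*d - 50) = (d - 2)*(d + 2)*(d^2 - 10*d + 25) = (d - 5)*(d - 2)*(d + 2)*(d - 5)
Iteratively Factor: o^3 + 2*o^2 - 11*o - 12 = (o + 4)*(o^2 - 2*o - 3) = (o + 1)*(o + 4)*(o - 3)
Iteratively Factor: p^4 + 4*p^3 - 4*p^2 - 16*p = (p - 2)*(p^3 + 6*p^2 + 8*p) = (p - 2)*(p + 4)*(p^2 + 2*p) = p*(p - 2)*(p + 4)*(p + 2)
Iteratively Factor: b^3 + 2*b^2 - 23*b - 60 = (b + 4)*(b^2 - 2*b - 15) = (b - 5)*(b + 4)*(b + 3)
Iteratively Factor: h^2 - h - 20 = (h + 4)*(h - 5)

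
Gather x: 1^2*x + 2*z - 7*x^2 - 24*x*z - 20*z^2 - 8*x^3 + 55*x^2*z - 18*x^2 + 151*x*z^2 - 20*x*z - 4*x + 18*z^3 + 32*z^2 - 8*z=-8*x^3 + x^2*(55*z - 25) + x*(151*z^2 - 44*z - 3) + 18*z^3 + 12*z^2 - 6*z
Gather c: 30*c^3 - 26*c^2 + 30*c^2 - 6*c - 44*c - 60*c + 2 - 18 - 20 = 30*c^3 + 4*c^2 - 110*c - 36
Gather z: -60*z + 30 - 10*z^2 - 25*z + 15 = -10*z^2 - 85*z + 45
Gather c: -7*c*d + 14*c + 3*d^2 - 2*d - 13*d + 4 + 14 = c*(14 - 7*d) + 3*d^2 - 15*d + 18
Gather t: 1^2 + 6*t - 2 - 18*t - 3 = -12*t - 4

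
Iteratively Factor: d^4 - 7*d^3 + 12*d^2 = (d)*(d^3 - 7*d^2 + 12*d) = d*(d - 3)*(d^2 - 4*d) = d^2*(d - 3)*(d - 4)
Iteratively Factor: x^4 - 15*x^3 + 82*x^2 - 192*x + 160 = (x - 2)*(x^3 - 13*x^2 + 56*x - 80) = (x - 5)*(x - 2)*(x^2 - 8*x + 16) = (x - 5)*(x - 4)*(x - 2)*(x - 4)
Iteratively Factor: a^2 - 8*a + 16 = (a - 4)*(a - 4)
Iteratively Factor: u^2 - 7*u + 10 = (u - 5)*(u - 2)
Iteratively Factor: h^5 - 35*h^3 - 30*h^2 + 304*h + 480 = (h - 5)*(h^4 + 5*h^3 - 10*h^2 - 80*h - 96) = (h - 5)*(h + 2)*(h^3 + 3*h^2 - 16*h - 48) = (h - 5)*(h + 2)*(h + 3)*(h^2 - 16) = (h - 5)*(h - 4)*(h + 2)*(h + 3)*(h + 4)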